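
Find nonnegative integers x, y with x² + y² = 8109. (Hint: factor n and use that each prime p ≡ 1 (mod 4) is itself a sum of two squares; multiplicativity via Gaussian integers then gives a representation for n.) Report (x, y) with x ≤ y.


Step 1: Factor n = 8109 = 3^2 · 17 · 53.
Step 2: Check the mod-4 condition on each prime factor: 3 ≡ 3 (mod 4), exponent 2 (must be even); 17 ≡ 1 (mod 4), exponent 1; 53 ≡ 1 (mod 4), exponent 1.
All primes ≡ 3 (mod 4) appear to even exponent (or don't appear), so by the two-squares theorem n IS expressible as a sum of two squares.
Step 3: Build a representation. Group n = k² · m with k = 3 and m = 17 · 53 = 901 (a product of primes ≡ 1 (mod 4)); a representation of m scales to one of n via (k·x)² + (k·y)² = k²(x² + y²). Each prime p ≡ 1 (mod 4) is itself a sum of two squares; find a² by testing p − a² for a perfect square:
  17: 17 − 1² = 16 = 4² ⇒ 17 = 1² + 4².
  53: 53 − 1² = 52, 53 − 2² = 49 = 7² ⇒ 53 = 2² + 7².
  Combine using the Brahmagupta–Fibonacci identity (a² + b²)(c² + d²) = (ac − bd)² + (ad + bc)² = (ac + bd)² + (ad − bc)²:
  17 · 53 = 901: from (1² + 4²)(2² + 7²), take (1·2 − 4·7, 1·7 + 4·2) = (2 − 28, 7 + 8) = (-26, 15); dropping signs (only squares matter) gives (26, 15); check 26² + 15² = 676 + 225 = 901 ✓.
  Scale by k = 3: (3·26, 3·15) = (78, 45).
Step 4: Order so x ≤ y and verify: 45² + 78² = 2025 + 6084 = 8109 = n. ✓

n = 8109 = 45² + 78² (one valid representation with x ≤ y).


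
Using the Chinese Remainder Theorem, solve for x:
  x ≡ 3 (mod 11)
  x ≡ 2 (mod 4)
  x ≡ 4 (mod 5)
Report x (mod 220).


Moduli 11, 4, 5 are pairwise coprime; by CRT there is a unique solution modulo M = 11 · 4 · 5 = 220.
Solve pairwise, accumulating the modulus:
  Start with x ≡ 3 (mod 11).
  Combine with x ≡ 2 (mod 4): since gcd(11, 4) = 1, we get a unique residue mod 44.
    Write x = 3 + 11·t and substitute into x ≡ 2 (mod 4): 11·t ≡ 2 − 3 = -1 (mod 4).
    Reduce coefficients mod 4: 3·t ≡ 3 (mod 4).
    The inverse of 3 mod 4 is 3 (since 3·3 = 9 = 2·4 + 1), so t ≡ 3·3 = 9 ≡ 1 (mod 4).
    Then x = 3 + 11·1 = 14, valid modulo lcm(11, 4) = 44: x ≡ 14 (mod 44).
  Combine with x ≡ 4 (mod 5): since gcd(44, 5) = 1, we get a unique residue mod 220.
    Write x = 14 + 44·t and substitute into x ≡ 4 (mod 5): 44·t ≡ 4 − 14 = -10 (mod 5).
    Reduce coefficients mod 5: 4·t ≡ 0 (mod 5).
    The inverse of 4 mod 5 is 4 (since 4·4 = 16 = 3·5 + 1), so t ≡ 4·0 = 0 ≡ 0 (mod 5).
    Then x = 14 + 44·0 = 14, valid modulo lcm(44, 5) = 220: x ≡ 14 (mod 220).
Verify: 14 mod 11 = 3 ✓, 14 mod 4 = 2 ✓, 14 mod 5 = 4 ✓.

x ≡ 14 (mod 220).


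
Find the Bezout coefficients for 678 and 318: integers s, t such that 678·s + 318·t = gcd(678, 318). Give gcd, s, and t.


Euclidean algorithm on (678, 318) — divide until remainder is 0:
  678 = 2 · 318 + 42
  318 = 7 · 42 + 24
  42 = 1 · 24 + 18
  24 = 1 · 18 + 6
  18 = 3 · 6 + 0
gcd(678, 318) = 6.
Track Bezout coefficients alongside the remainders: start with r₀ = 678 = a·1 + b·0 (s = 1, t = 0) and r₁ = 318 = a·0 + b·1 (s = 0, t = 1); each new remainder r_{k+1} = r_{k-1} − q_k·r_k inherits s_{k+1} = s_{k-1} − q_k·s_k, t_{k+1} = t_{k-1} − q_k·t_k, so r_k = a·s_k + b·t_k at every step:
  q = 2: r = 42, s = 1 − 2·0 = 1, t = 0 − 2·1 = -2  (check: 678·1 + 318·(-2) = 42)
  q = 7: r = 24, s = 0 − 7·1 = -7, t = 1 − 7·(-2) = 15  (check: 678·(-7) + 318·15 = 24)
  q = 1: r = 18, s = 1 − 1·(-7) = 8, t = -2 − 1·15 = -17  (check: 678·8 + 318·(-17) = 18)
  q = 1: r = 6, s = -7 − 1·8 = -15, t = 15 − 1·(-17) = 32  (check: 678·(-15) + 318·32 = 6)
The row with r = 6 (the gcd) gives the Bezout coefficients s = -15, t = 32.
Result: 678 · (-15) + 318 · (32) = 6.

gcd(678, 318) = 6; s = -15, t = 32 (check: 678·(-15) + 318·32 = 6).


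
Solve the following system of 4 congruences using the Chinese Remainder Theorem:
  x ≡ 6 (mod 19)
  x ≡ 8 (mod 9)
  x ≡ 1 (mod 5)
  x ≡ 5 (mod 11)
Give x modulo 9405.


Product of moduli M = 19 · 9 · 5 · 11 = 9405.
Merge one congruence at a time:
  Start: x ≡ 6 (mod 19).
  Combine with x ≡ 8 (mod 9); new modulus lcm = 171.
    Write x = 6 + 19·t and substitute into x ≡ 8 (mod 9): 19·t ≡ 8 − 6 = 2 (mod 9).
    Reduce coefficients mod 9: 1·t ≡ 2 (mod 9).
    So t ≡ 2 (mod 9).
    Then x = 6 + 19·2 = 44, valid modulo lcm(19, 9) = 171: x ≡ 44 (mod 171).
  Combine with x ≡ 1 (mod 5); new modulus lcm = 855.
    Write x = 44 + 171·t and substitute into x ≡ 1 (mod 5): 171·t ≡ 1 − 44 = -43 (mod 5).
    Reduce coefficients mod 5: 1·t ≡ 2 (mod 5).
    So t ≡ 2 (mod 5).
    Then x = 44 + 171·2 = 386, valid modulo lcm(171, 5) = 855: x ≡ 386 (mod 855).
  Combine with x ≡ 5 (mod 11); new modulus lcm = 9405.
    Write x = 386 + 855·t and substitute into x ≡ 5 (mod 11): 855·t ≡ 5 − 386 = -381 (mod 11).
    Reduce coefficients mod 11: 8·t ≡ 4 (mod 11).
    The inverse of 8 mod 11 is 7 (since 8·7 = 56 = 5·11 + 1), so t ≡ 7·4 = 28 ≡ 6 (mod 11).
    Then x = 386 + 855·6 = 5516, valid modulo lcm(855, 11) = 9405: x ≡ 5516 (mod 9405).
Verify against each original: 5516 mod 19 = 6, 5516 mod 9 = 8, 5516 mod 5 = 1, 5516 mod 11 = 5.

x ≡ 5516 (mod 9405).


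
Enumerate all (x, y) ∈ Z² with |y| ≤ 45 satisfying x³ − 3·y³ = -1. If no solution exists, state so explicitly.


The equation is x³ - 3y³ = -1. For fixed y, x³ = 3·y³ − 1, so a solution requires the RHS to be a perfect cube.
Strategy: iterate y from -45 to 45, compute RHS = 3·y³ − 1, and check whether it is a (positive or negative) perfect cube.
Check small values of y:
  y = 0: RHS = -1 = (-1)³ ⇒ x = -1 works.
  y = 1: RHS = 2 is not a perfect cube.
  y = -1: RHS = -4 is not a perfect cube.
  y = 2: RHS = 23 is not a perfect cube.
  y = -2: RHS = -25 is not a perfect cube.
  y = 3: RHS = 80 is not a perfect cube.
  y = -3: RHS = -82 is not a perfect cube.
Continuing the search up to |y| = 45 finds no further solutions beyond those listed.
Collected solutions: (-1, 0).

Solutions (with |y| ≤ 45): (-1, 0).


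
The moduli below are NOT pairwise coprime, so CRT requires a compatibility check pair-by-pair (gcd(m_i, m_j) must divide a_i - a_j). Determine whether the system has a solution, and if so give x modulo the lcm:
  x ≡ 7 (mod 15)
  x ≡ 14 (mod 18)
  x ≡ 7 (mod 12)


Moduli 15, 18, 12 are not pairwise coprime, so CRT works modulo lcm(m_i) when all pairwise compatibility conditions hold.
Pairwise compatibility: gcd(m_i, m_j) must divide a_i - a_j for every pair.
Merge one congruence at a time:
  Start: x ≡ 7 (mod 15).
  Combine with x ≡ 14 (mod 18): gcd(15, 18) = 3, and 14 - 7 = 7 is NOT divisible by 3.
    ⇒ system is inconsistent (no integer solution).

No solution (the system is inconsistent).


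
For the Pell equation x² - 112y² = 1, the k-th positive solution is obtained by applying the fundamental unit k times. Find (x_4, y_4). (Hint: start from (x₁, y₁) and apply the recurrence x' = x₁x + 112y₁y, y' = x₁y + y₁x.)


Step 1: Find the fundamental solution (x₁, y₁) of x² - 112y² = 1.
  Expand √112 as a continued fraction. a₀ = ⌊√112⌋ = 10; iterate m_{k+1} = d_k·a_k − m_k, d_{k+1} = (112 − m_{k+1}²)/d_k, a_{k+1} = ⌊(a₀ + m_{k+1})/d_{k+1}⌋ (starting m₀ = 0, d₀ = 1), with convergents p_k = a_k·p_{k-1} + p_{k-2}, q_k = a_k·q_{k-1} + q_{k-2} (p₋₁ = 1, q₋₁ = 0):
  k = 0: a₀ = 10; p₀/q₀ = 10/1; p₀² − 112·q₀² = 100 − 112 = -12.
  k = 1: m = 10, d = 12, a = ⌊(10 + 10)/12⌋ = 1; p/q = (1·10 + 1)/(1·1 + 0) = 11/1; p² − 112·q² = 121 − 112 = 9.
  k = 2: m = 2, d = 9, a = ⌊(10 + 2)/9⌋ = 1; p/q = (1·11 + 10)/(1·1 + 1) = 21/2; p² − 112·q² = 441 − 448 = -7.
  k = 3: m = 7, d = 7, a = ⌊(10 + 7)/7⌋ = 2; p/q = (2·21 + 11)/(2·2 + 1) = 53/5; p² − 112·q² = 2809 − 2800 = 9.
  k = 4: m = 7, d = 9, a = ⌊(10 + 7)/9⌋ = 1; p/q = (1·53 + 21)/(1·5 + 2) = 74/7; p² − 112·q² = 5476 − 5488 = -12.
  k = 5: m = 2, d = 12, a = ⌊(10 + 2)/12⌋ = 1; p/q = (1·74 + 53)/(1·7 + 5) = 127/12; p² − 112·q² = 16129 − 16128 = 1.
  The first convergent with p² − 112·q² = 1 gives the fundamental solution (x₁, y₁) = (127, 12).
Step 2: Apply the recurrence (x_{n+1}, y_{n+1}) = (x₁x_n + 112y₁y_n, x₁y_n + y₁x_n) repeatedly.
  From (x_1, y_1) = (127, 12): x_2 = 127·127 + 112·12·12 = 32257; y_2 = 127·12 + 12·127 = 3048.
  From (x_2, y_2) = (32257, 3048): x_3 = 127·32257 + 112·12·3048 = 8193151; y_3 = 127·3048 + 12·32257 = 774180.
  From (x_3, y_3) = (8193151, 774180): x_4 = 127·8193151 + 112·12·774180 = 2081028097; y_4 = 127·774180 + 12·8193151 = 196638672.
Step 3: Verify x_4² - 112·y_4² = 4330677940503441409 - 4330677940503441408 = 1 (should be 1). ✓

(x_1, y_1) = (127, 12); (x_4, y_4) = (2081028097, 196638672).


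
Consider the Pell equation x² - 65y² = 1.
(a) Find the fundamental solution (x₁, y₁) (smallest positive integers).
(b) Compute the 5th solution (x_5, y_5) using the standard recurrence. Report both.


Step 1: Find the fundamental solution (x₁, y₁) of x² - 65y² = 1.
  Expand √65 as a continued fraction. a₀ = ⌊√65⌋ = 8; iterate m_{k+1} = d_k·a_k − m_k, d_{k+1} = (65 − m_{k+1}²)/d_k, a_{k+1} = ⌊(a₀ + m_{k+1})/d_{k+1}⌋ (starting m₀ = 0, d₀ = 1), with convergents p_k = a_k·p_{k-1} + p_{k-2}, q_k = a_k·q_{k-1} + q_{k-2} (p₋₁ = 1, q₋₁ = 0):
  k = 0: a₀ = 8; p₀/q₀ = 8/1; p₀² − 65·q₀² = 64 − 65 = -1.
  k = 1: m = 8, d = 1, a = ⌊(8 + 8)/1⌋ = 16; p/q = (16·8 + 1)/(16·1 + 0) = 129/16; p² − 65·q² = 16641 − 16640 = 1.
  The first convergent with p² − 65·q² = 1 gives the fundamental solution (x₁, y₁) = (129, 16).
Step 2: Apply the recurrence (x_{n+1}, y_{n+1}) = (x₁x_n + 65y₁y_n, x₁y_n + y₁x_n) repeatedly.
  From (x_1, y_1) = (129, 16): x_2 = 129·129 + 65·16·16 = 33281; y_2 = 129·16 + 16·129 = 4128.
  From (x_2, y_2) = (33281, 4128): x_3 = 129·33281 + 65·16·4128 = 8586369; y_3 = 129·4128 + 16·33281 = 1065008.
  From (x_3, y_3) = (8586369, 1065008): x_4 = 129·8586369 + 65·16·1065008 = 2215249921; y_4 = 129·1065008 + 16·8586369 = 274767936.
  From (x_4, y_4) = (2215249921, 274767936): x_5 = 129·2215249921 + 65·16·274767936 = 571525893249; y_5 = 129·274767936 + 16·2215249921 = 70889062480.
Step 3: Verify x_5² - 65·y_5² = 326641846654067343776001 - 326641846654067343776000 = 1 (should be 1). ✓

(x_1, y_1) = (129, 16); (x_5, y_5) = (571525893249, 70889062480).


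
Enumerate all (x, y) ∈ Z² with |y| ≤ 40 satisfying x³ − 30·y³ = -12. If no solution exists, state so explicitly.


The equation is x³ - 30y³ = -12. For fixed y, x³ = 30·y³ − 12, so a solution requires the RHS to be a perfect cube.
Strategy: iterate y from -40 to 40, compute RHS = 30·y³ − 12, and check whether it is a (positive or negative) perfect cube.
Check small values of y:
  y = 0: RHS = -12 is not a perfect cube.
  y = 1: RHS = 18 is not a perfect cube.
  y = -1: RHS = -42 is not a perfect cube.
  y = 2: RHS = 228 is not a perfect cube.
  y = -2: RHS = -252 is not a perfect cube.
  y = 3: RHS = 798 is not a perfect cube.
  y = -3: RHS = -822 is not a perfect cube.
Continuing the search up to |y| = 40 finds no solutions either.
No (x, y) in the scanned range satisfies the equation.

No integer solutions with |y| ≤ 40.


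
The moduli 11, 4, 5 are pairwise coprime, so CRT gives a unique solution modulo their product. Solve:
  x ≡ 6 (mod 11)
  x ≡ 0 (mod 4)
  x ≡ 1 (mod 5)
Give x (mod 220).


Moduli 11, 4, 5 are pairwise coprime; by CRT there is a unique solution modulo M = 11 · 4 · 5 = 220.
Solve pairwise, accumulating the modulus:
  Start with x ≡ 6 (mod 11).
  Combine with x ≡ 0 (mod 4): since gcd(11, 4) = 1, we get a unique residue mod 44.
    Write x = 6 + 11·t and substitute into x ≡ 0 (mod 4): 11·t ≡ 0 − 6 = -6 (mod 4).
    Reduce coefficients mod 4: 3·t ≡ 2 (mod 4).
    The inverse of 3 mod 4 is 3 (since 3·3 = 9 = 2·4 + 1), so t ≡ 3·2 = 6 ≡ 2 (mod 4).
    Then x = 6 + 11·2 = 28, valid modulo lcm(11, 4) = 44: x ≡ 28 (mod 44).
  Combine with x ≡ 1 (mod 5): since gcd(44, 5) = 1, we get a unique residue mod 220.
    Write x = 28 + 44·t and substitute into x ≡ 1 (mod 5): 44·t ≡ 1 − 28 = -27 (mod 5).
    Reduce coefficients mod 5: 4·t ≡ 3 (mod 5).
    The inverse of 4 mod 5 is 4 (since 4·4 = 16 = 3·5 + 1), so t ≡ 4·3 = 12 ≡ 2 (mod 5).
    Then x = 28 + 44·2 = 116, valid modulo lcm(44, 5) = 220: x ≡ 116 (mod 220).
Verify: 116 mod 11 = 6 ✓, 116 mod 4 = 0 ✓, 116 mod 5 = 1 ✓.

x ≡ 116 (mod 220).


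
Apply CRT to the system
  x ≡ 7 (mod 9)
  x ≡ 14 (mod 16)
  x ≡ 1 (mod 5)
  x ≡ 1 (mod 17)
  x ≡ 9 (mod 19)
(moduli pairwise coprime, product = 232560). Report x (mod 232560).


Product of moduli M = 9 · 16 · 5 · 17 · 19 = 232560.
Merge one congruence at a time:
  Start: x ≡ 7 (mod 9).
  Combine with x ≡ 14 (mod 16); new modulus lcm = 144.
    Write x = 7 + 9·t and substitute into x ≡ 14 (mod 16): 9·t ≡ 14 − 7 = 7 (mod 16).
    The inverse of 9 mod 16 is 9 (since 9·9 = 81 = 5·16 + 1), so t ≡ 9·7 = 63 ≡ 15 (mod 16).
    Then x = 7 + 9·15 = 142, valid modulo lcm(9, 16) = 144: x ≡ 142 (mod 144).
  Combine with x ≡ 1 (mod 5); new modulus lcm = 720.
    Write x = 142 + 144·t and substitute into x ≡ 1 (mod 5): 144·t ≡ 1 − 142 = -141 (mod 5).
    Reduce coefficients mod 5: 4·t ≡ 4 (mod 5).
    The inverse of 4 mod 5 is 4 (since 4·4 = 16 = 3·5 + 1), so t ≡ 4·4 = 16 ≡ 1 (mod 5).
    Then x = 142 + 144·1 = 286, valid modulo lcm(144, 5) = 720: x ≡ 286 (mod 720).
  Combine with x ≡ 1 (mod 17); new modulus lcm = 12240.
    Write x = 286 + 720·t and substitute into x ≡ 1 (mod 17): 720·t ≡ 1 − 286 = -285 (mod 17).
    Reduce coefficients mod 17: 6·t ≡ 4 (mod 17).
    The inverse of 6 mod 17 is 3 (since 6·3 = 18 = 1·17 + 1), so t ≡ 3·4 = 12 ≡ 12 (mod 17).
    Then x = 286 + 720·12 = 8926, valid modulo lcm(720, 17) = 12240: x ≡ 8926 (mod 12240).
  Combine with x ≡ 9 (mod 19); new modulus lcm = 232560.
    Write x = 8926 + 12240·t and substitute into x ≡ 9 (mod 19): 12240·t ≡ 9 − 8926 = -8917 (mod 19).
    Reduce coefficients mod 19: 4·t ≡ 13 (mod 19).
    The inverse of 4 mod 19 is 5 (since 4·5 = 20 = 1·19 + 1), so t ≡ 5·13 = 65 ≡ 8 (mod 19).
    Then x = 8926 + 12240·8 = 106846, valid modulo lcm(12240, 19) = 232560: x ≡ 106846 (mod 232560).
Verify against each original: 106846 mod 9 = 7, 106846 mod 16 = 14, 106846 mod 5 = 1, 106846 mod 17 = 1, 106846 mod 19 = 9.

x ≡ 106846 (mod 232560).


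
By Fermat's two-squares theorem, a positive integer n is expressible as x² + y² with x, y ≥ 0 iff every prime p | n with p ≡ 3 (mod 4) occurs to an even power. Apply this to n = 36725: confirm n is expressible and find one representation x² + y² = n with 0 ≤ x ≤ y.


Step 1: Factor n = 36725 = 5^2 · 13 · 113.
Step 2: Check the mod-4 condition on each prime factor: 5 ≡ 1 (mod 4), exponent 2; 13 ≡ 1 (mod 4), exponent 1; 113 ≡ 1 (mod 4), exponent 1.
All primes ≡ 3 (mod 4) appear to even exponent (or don't appear), so by the two-squares theorem n IS expressible as a sum of two squares.
Step 3: Build a representation. Group n = k² · m with k = 5 and m = 13 · 113 = 1469 (a product of primes ≡ 1 (mod 4)); a representation of m scales to one of n via (k·x)² + (k·y)² = k²(x² + y²). Each prime p ≡ 1 (mod 4) is itself a sum of two squares; find a² by testing p − a² for a perfect square:
  13: 13 − 1² = 12, 13 − 2² = 9 = 3² ⇒ 13 = 2² + 3².
  113: 113 − 1² = 112, 113 − 2² = 109, 113 − 3² = 104, 113 − 4² = 97, 113 − 5² = 88, 113 − 6² = 77, 113 − 7² = 64 = 8² ⇒ 113 = 7² + 8².
  Combine using the Brahmagupta–Fibonacci identity (a² + b²)(c² + d²) = (ac − bd)² + (ad + bc)² = (ac + bd)² + (ad − bc)²:
  13 · 113 = 1469: from (2² + 3²)(7² + 8²), take (2·7 − 3·8, 2·8 + 3·7) = (14 − 24, 16 + 21) = (-10, 37); dropping signs (only squares matter) gives (10, 37); check 10² + 37² = 100 + 1369 = 1469 ✓.
  Scale by k = 5: (5·10, 5·37) = (50, 185).
Step 4: Order so x ≤ y and verify: 50² + 185² = 2500 + 34225 = 36725 = n. ✓

n = 36725 = 50² + 185² (one valid representation with x ≤ y).


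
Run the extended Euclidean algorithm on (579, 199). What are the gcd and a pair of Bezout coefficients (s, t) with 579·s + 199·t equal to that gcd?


Euclidean algorithm on (579, 199) — divide until remainder is 0:
  579 = 2 · 199 + 181
  199 = 1 · 181 + 18
  181 = 10 · 18 + 1
  18 = 18 · 1 + 0
gcd(579, 199) = 1.
Track Bezout coefficients alongside the remainders: start with r₀ = 579 = a·1 + b·0 (s = 1, t = 0) and r₁ = 199 = a·0 + b·1 (s = 0, t = 1); each new remainder r_{k+1} = r_{k-1} − q_k·r_k inherits s_{k+1} = s_{k-1} − q_k·s_k, t_{k+1} = t_{k-1} − q_k·t_k, so r_k = a·s_k + b·t_k at every step:
  q = 2: r = 181, s = 1 − 2·0 = 1, t = 0 − 2·1 = -2  (check: 579·1 + 199·(-2) = 181)
  q = 1: r = 18, s = 0 − 1·1 = -1, t = 1 − 1·(-2) = 3  (check: 579·(-1) + 199·3 = 18)
  q = 10: r = 1, s = 1 − 10·(-1) = 11, t = -2 − 10·3 = -32  (check: 579·11 + 199·(-32) = 1)
The row with r = 1 (the gcd) gives the Bezout coefficients s = 11, t = -32.
Result: 579 · (11) + 199 · (-32) = 1.

gcd(579, 199) = 1; s = 11, t = -32 (check: 579·11 + 199·(-32) = 1).


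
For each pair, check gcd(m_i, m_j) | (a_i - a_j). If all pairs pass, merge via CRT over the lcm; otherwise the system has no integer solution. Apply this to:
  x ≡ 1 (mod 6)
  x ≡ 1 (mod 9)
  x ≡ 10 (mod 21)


Moduli 6, 9, 21 are not pairwise coprime, so CRT works modulo lcm(m_i) when all pairwise compatibility conditions hold.
Pairwise compatibility: gcd(m_i, m_j) must divide a_i - a_j for every pair.
Merge one congruence at a time:
  Start: x ≡ 1 (mod 6).
  Combine with x ≡ 1 (mod 9): gcd(6, 9) = 3; 1 - 1 = 0, which IS divisible by 3, so compatible.
    Write x = 1 + 6·t and substitute into x ≡ 1 (mod 9): 6·t ≡ 1 − 1 = 0 (mod 9).
    Divide the congruence (and modulus) by g = 3: 2·t ≡ 0 (mod 3).
    The inverse of 2 mod 3 is 2 (since 2·2 = 4 = 1·3 + 1), so t ≡ 2·0 = 0 ≡ 0 (mod 3).
    Then x = 1 + 6·0 = 1, valid modulo lcm(6, 9) = 18: x ≡ 1 (mod 18).
  Combine with x ≡ 10 (mod 21): gcd(18, 21) = 3; 10 - 1 = 9, which IS divisible by 3, so compatible.
    Write x = 1 + 18·t and substitute into x ≡ 10 (mod 21): 18·t ≡ 10 − 1 = 9 (mod 21).
    Divide the congruence (and modulus) by g = 3: 6·t ≡ 3 (mod 7).
    The inverse of 6 mod 7 is 6 (since 6·6 = 36 = 5·7 + 1), so t ≡ 6·3 = 18 ≡ 4 (mod 7).
    Then x = 1 + 18·4 = 73, valid modulo lcm(18, 21) = 126: x ≡ 73 (mod 126).
Verify: 73 mod 6 = 1, 73 mod 9 = 1, 73 mod 21 = 10.

x ≡ 73 (mod 126).


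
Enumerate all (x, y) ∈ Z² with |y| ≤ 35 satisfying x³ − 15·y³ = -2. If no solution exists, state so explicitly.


The equation is x³ - 15y³ = -2. For fixed y, x³ = 15·y³ − 2, so a solution requires the RHS to be a perfect cube.
Strategy: iterate y from -35 to 35, compute RHS = 15·y³ − 2, and check whether it is a (positive or negative) perfect cube.
Check small values of y:
  y = 0: RHS = -2 is not a perfect cube.
  y = 1: RHS = 13 is not a perfect cube.
  y = -1: RHS = -17 is not a perfect cube.
  y = 2: RHS = 118 is not a perfect cube.
  y = -2: RHS = -122 is not a perfect cube.
  y = 3: RHS = 403 is not a perfect cube.
  y = -3: RHS = -407 is not a perfect cube.
Continuing the search up to |y| = 35 finds no solutions either.
No (x, y) in the scanned range satisfies the equation.

No integer solutions with |y| ≤ 35.


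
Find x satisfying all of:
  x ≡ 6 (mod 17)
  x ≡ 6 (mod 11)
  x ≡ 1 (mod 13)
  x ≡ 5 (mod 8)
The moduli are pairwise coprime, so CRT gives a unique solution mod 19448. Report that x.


Product of moduli M = 17 · 11 · 13 · 8 = 19448.
Merge one congruence at a time:
  Start: x ≡ 6 (mod 17).
  Combine with x ≡ 6 (mod 11); new modulus lcm = 187.
    Write x = 6 + 17·t and substitute into x ≡ 6 (mod 11): 17·t ≡ 6 − 6 = 0 (mod 11).
    Reduce coefficients mod 11: 6·t ≡ 0 (mod 11).
    The inverse of 6 mod 11 is 2 (since 6·2 = 12 = 1·11 + 1), so t ≡ 2·0 = 0 ≡ 0 (mod 11).
    Then x = 6 + 17·0 = 6, valid modulo lcm(17, 11) = 187: x ≡ 6 (mod 187).
  Combine with x ≡ 1 (mod 13); new modulus lcm = 2431.
    Write x = 6 + 187·t and substitute into x ≡ 1 (mod 13): 187·t ≡ 1 − 6 = -5 (mod 13).
    Reduce coefficients mod 13: 5·t ≡ 8 (mod 13).
    The inverse of 5 mod 13 is 8 (since 5·8 = 40 = 3·13 + 1), so t ≡ 8·8 = 64 ≡ 12 (mod 13).
    Then x = 6 + 187·12 = 2250, valid modulo lcm(187, 13) = 2431: x ≡ 2250 (mod 2431).
  Combine with x ≡ 5 (mod 8); new modulus lcm = 19448.
    Write x = 2250 + 2431·t and substitute into x ≡ 5 (mod 8): 2431·t ≡ 5 − 2250 = -2245 (mod 8).
    Reduce coefficients mod 8: 7·t ≡ 3 (mod 8).
    The inverse of 7 mod 8 is 7 (since 7·7 = 49 = 6·8 + 1), so t ≡ 7·3 = 21 ≡ 5 (mod 8).
    Then x = 2250 + 2431·5 = 14405, valid modulo lcm(2431, 8) = 19448: x ≡ 14405 (mod 19448).
Verify against each original: 14405 mod 17 = 6, 14405 mod 11 = 6, 14405 mod 13 = 1, 14405 mod 8 = 5.

x ≡ 14405 (mod 19448).


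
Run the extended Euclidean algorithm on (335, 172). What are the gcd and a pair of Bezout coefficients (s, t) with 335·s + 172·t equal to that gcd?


Euclidean algorithm on (335, 172) — divide until remainder is 0:
  335 = 1 · 172 + 163
  172 = 1 · 163 + 9
  163 = 18 · 9 + 1
  9 = 9 · 1 + 0
gcd(335, 172) = 1.
Track Bezout coefficients alongside the remainders: start with r₀ = 335 = a·1 + b·0 (s = 1, t = 0) and r₁ = 172 = a·0 + b·1 (s = 0, t = 1); each new remainder r_{k+1} = r_{k-1} − q_k·r_k inherits s_{k+1} = s_{k-1} − q_k·s_k, t_{k+1} = t_{k-1} − q_k·t_k, so r_k = a·s_k + b·t_k at every step:
  q = 1: r = 163, s = 1 − 1·0 = 1, t = 0 − 1·1 = -1  (check: 335·1 + 172·(-1) = 163)
  q = 1: r = 9, s = 0 − 1·1 = -1, t = 1 − 1·(-1) = 2  (check: 335·(-1) + 172·2 = 9)
  q = 18: r = 1, s = 1 − 18·(-1) = 19, t = -1 − 18·2 = -37  (check: 335·19 + 172·(-37) = 1)
The row with r = 1 (the gcd) gives the Bezout coefficients s = 19, t = -37.
Result: 335 · (19) + 172 · (-37) = 1.

gcd(335, 172) = 1; s = 19, t = -37 (check: 335·19 + 172·(-37) = 1).


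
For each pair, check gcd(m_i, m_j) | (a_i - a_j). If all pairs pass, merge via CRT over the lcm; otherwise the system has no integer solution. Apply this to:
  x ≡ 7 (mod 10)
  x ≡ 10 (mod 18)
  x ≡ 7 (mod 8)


Moduli 10, 18, 8 are not pairwise coprime, so CRT works modulo lcm(m_i) when all pairwise compatibility conditions hold.
Pairwise compatibility: gcd(m_i, m_j) must divide a_i - a_j for every pair.
Merge one congruence at a time:
  Start: x ≡ 7 (mod 10).
  Combine with x ≡ 10 (mod 18): gcd(10, 18) = 2, and 10 - 7 = 3 is NOT divisible by 2.
    ⇒ system is inconsistent (no integer solution).

No solution (the system is inconsistent).


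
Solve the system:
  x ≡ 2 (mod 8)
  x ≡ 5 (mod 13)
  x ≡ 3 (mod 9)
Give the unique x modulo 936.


Moduli 8, 13, 9 are pairwise coprime; by CRT there is a unique solution modulo M = 8 · 13 · 9 = 936.
Solve pairwise, accumulating the modulus:
  Start with x ≡ 2 (mod 8).
  Combine with x ≡ 5 (mod 13): since gcd(8, 13) = 1, we get a unique residue mod 104.
    Write x = 2 + 8·t and substitute into x ≡ 5 (mod 13): 8·t ≡ 5 − 2 = 3 (mod 13).
    The inverse of 8 mod 13 is 5 (since 8·5 = 40 = 3·13 + 1), so t ≡ 5·3 = 15 ≡ 2 (mod 13).
    Then x = 2 + 8·2 = 18, valid modulo lcm(8, 13) = 104: x ≡ 18 (mod 104).
  Combine with x ≡ 3 (mod 9): since gcd(104, 9) = 1, we get a unique residue mod 936.
    Write x = 18 + 104·t and substitute into x ≡ 3 (mod 9): 104·t ≡ 3 − 18 = -15 (mod 9).
    Reduce coefficients mod 9: 5·t ≡ 3 (mod 9).
    The inverse of 5 mod 9 is 2 (since 5·2 = 10 = 1·9 + 1), so t ≡ 2·3 = 6 ≡ 6 (mod 9).
    Then x = 18 + 104·6 = 642, valid modulo lcm(104, 9) = 936: x ≡ 642 (mod 936).
Verify: 642 mod 8 = 2 ✓, 642 mod 13 = 5 ✓, 642 mod 9 = 3 ✓.

x ≡ 642 (mod 936).


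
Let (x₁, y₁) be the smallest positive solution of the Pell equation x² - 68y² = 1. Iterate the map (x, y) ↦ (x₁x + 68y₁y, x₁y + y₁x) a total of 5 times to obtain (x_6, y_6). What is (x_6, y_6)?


Step 1: Find the fundamental solution (x₁, y₁) of x² - 68y² = 1.
  Expand √68 as a continued fraction. a₀ = ⌊√68⌋ = 8; iterate m_{k+1} = d_k·a_k − m_k, d_{k+1} = (68 − m_{k+1}²)/d_k, a_{k+1} = ⌊(a₀ + m_{k+1})/d_{k+1}⌋ (starting m₀ = 0, d₀ = 1), with convergents p_k = a_k·p_{k-1} + p_{k-2}, q_k = a_k·q_{k-1} + q_{k-2} (p₋₁ = 1, q₋₁ = 0):
  k = 0: a₀ = 8; p₀/q₀ = 8/1; p₀² − 68·q₀² = 64 − 68 = -4.
  k = 1: m = 8, d = 4, a = ⌊(8 + 8)/4⌋ = 4; p/q = (4·8 + 1)/(4·1 + 0) = 33/4; p² − 68·q² = 1089 − 1088 = 1.
  The first convergent with p² − 68·q² = 1 gives the fundamental solution (x₁, y₁) = (33, 4).
Step 2: Apply the recurrence (x_{n+1}, y_{n+1}) = (x₁x_n + 68y₁y_n, x₁y_n + y₁x_n) repeatedly.
  From (x_1, y_1) = (33, 4): x_2 = 33·33 + 68·4·4 = 2177; y_2 = 33·4 + 4·33 = 264.
  From (x_2, y_2) = (2177, 264): x_3 = 33·2177 + 68·4·264 = 143649; y_3 = 33·264 + 4·2177 = 17420.
  From (x_3, y_3) = (143649, 17420): x_4 = 33·143649 + 68·4·17420 = 9478657; y_4 = 33·17420 + 4·143649 = 1149456.
  From (x_4, y_4) = (9478657, 1149456): x_5 = 33·9478657 + 68·4·1149456 = 625447713; y_5 = 33·1149456 + 4·9478657 = 75846676.
  From (x_5, y_5) = (625447713, 75846676): x_6 = 33·625447713 + 68·4·75846676 = 41270070401; y_6 = 33·75846676 + 4·625447713 = 5004731160.
Step 3: Verify x_6² - 68·y_6² = 1703218710903496300801 - 1703218710903496300800 = 1 (should be 1). ✓

(x_1, y_1) = (33, 4); (x_6, y_6) = (41270070401, 5004731160).


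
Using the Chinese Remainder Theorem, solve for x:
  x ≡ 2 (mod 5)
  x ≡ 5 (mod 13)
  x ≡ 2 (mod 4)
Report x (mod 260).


Moduli 5, 13, 4 are pairwise coprime; by CRT there is a unique solution modulo M = 5 · 13 · 4 = 260.
Solve pairwise, accumulating the modulus:
  Start with x ≡ 2 (mod 5).
  Combine with x ≡ 5 (mod 13): since gcd(5, 13) = 1, we get a unique residue mod 65.
    Write x = 2 + 5·t and substitute into x ≡ 5 (mod 13): 5·t ≡ 5 − 2 = 3 (mod 13).
    The inverse of 5 mod 13 is 8 (since 5·8 = 40 = 3·13 + 1), so t ≡ 8·3 = 24 ≡ 11 (mod 13).
    Then x = 2 + 5·11 = 57, valid modulo lcm(5, 13) = 65: x ≡ 57 (mod 65).
  Combine with x ≡ 2 (mod 4): since gcd(65, 4) = 1, we get a unique residue mod 260.
    Write x = 57 + 65·t and substitute into x ≡ 2 (mod 4): 65·t ≡ 2 − 57 = -55 (mod 4).
    Reduce coefficients mod 4: 1·t ≡ 1 (mod 4).
    So t ≡ 1 (mod 4).
    Then x = 57 + 65·1 = 122, valid modulo lcm(65, 4) = 260: x ≡ 122 (mod 260).
Verify: 122 mod 5 = 2 ✓, 122 mod 13 = 5 ✓, 122 mod 4 = 2 ✓.

x ≡ 122 (mod 260).


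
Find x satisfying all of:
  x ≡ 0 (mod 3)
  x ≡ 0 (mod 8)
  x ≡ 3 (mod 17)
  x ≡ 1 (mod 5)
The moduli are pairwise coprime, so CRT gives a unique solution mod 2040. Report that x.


Product of moduli M = 3 · 8 · 17 · 5 = 2040.
Merge one congruence at a time:
  Start: x ≡ 0 (mod 3).
  Combine with x ≡ 0 (mod 8); new modulus lcm = 24.
    Write x = 0 + 3·t and substitute into x ≡ 0 (mod 8): 3·t ≡ 0 − 0 = 0 (mod 8).
    The inverse of 3 mod 8 is 3 (since 3·3 = 9 = 1·8 + 1), so t ≡ 3·0 = 0 ≡ 0 (mod 8).
    Then x = 0 + 3·0 = 0, valid modulo lcm(3, 8) = 24: x ≡ 0 (mod 24).
  Combine with x ≡ 3 (mod 17); new modulus lcm = 408.
    Write x = 0 + 24·t and substitute into x ≡ 3 (mod 17): 24·t ≡ 3 − 0 = 3 (mod 17).
    Reduce coefficients mod 17: 7·t ≡ 3 (mod 17).
    The inverse of 7 mod 17 is 5 (since 7·5 = 35 = 2·17 + 1), so t ≡ 5·3 = 15 ≡ 15 (mod 17).
    Then x = 0 + 24·15 = 360, valid modulo lcm(24, 17) = 408: x ≡ 360 (mod 408).
  Combine with x ≡ 1 (mod 5); new modulus lcm = 2040.
    Write x = 360 + 408·t and substitute into x ≡ 1 (mod 5): 408·t ≡ 1 − 360 = -359 (mod 5).
    Reduce coefficients mod 5: 3·t ≡ 1 (mod 5).
    The inverse of 3 mod 5 is 2 (since 3·2 = 6 = 1·5 + 1), so t ≡ 2·1 = 2 ≡ 2 (mod 5).
    Then x = 360 + 408·2 = 1176, valid modulo lcm(408, 5) = 2040: x ≡ 1176 (mod 2040).
Verify against each original: 1176 mod 3 = 0, 1176 mod 8 = 0, 1176 mod 17 = 3, 1176 mod 5 = 1.

x ≡ 1176 (mod 2040).


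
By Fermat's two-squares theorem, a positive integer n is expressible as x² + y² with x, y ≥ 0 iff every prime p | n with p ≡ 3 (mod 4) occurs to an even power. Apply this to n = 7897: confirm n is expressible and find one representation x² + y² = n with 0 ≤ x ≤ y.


Step 1: Factor n = 7897 = 53 · 149.
Step 2: Check the mod-4 condition on each prime factor: 53 ≡ 1 (mod 4), exponent 1; 149 ≡ 1 (mod 4), exponent 1.
All primes ≡ 3 (mod 4) appear to even exponent (or don't appear), so by the two-squares theorem n IS expressible as a sum of two squares.
Step 3: Build a representation. Here n = 53 · 149 is a product of primes ≡ 1 (mod 4). Each prime p ≡ 1 (mod 4) is itself a sum of two squares; find a² by testing p − a² for a perfect square:
  53: 53 − 1² = 52, 53 − 2² = 49 = 7² ⇒ 53 = 2² + 7².
  149: 149 − 1² = 148, 149 − 2² = 145, 149 − 3² = 140, 149 − 4² = 133, 149 − 5² = 124, 149 − 6² = 113, 149 − 7² = 100 = 10² ⇒ 149 = 7² + 10².
  Combine using the Brahmagupta–Fibonacci identity (a² + b²)(c² + d²) = (ac − bd)² + (ad + bc)² = (ac + bd)² + (ad − bc)²:
  53 · 149 = 7897: from (2² + 7²)(7² + 10²), take (2·7 − 7·10, 2·10 + 7·7) = (14 − 70, 20 + 49) = (-56, 69); dropping signs (only squares matter) gives (56, 69); check 56² + 69² = 3136 + 4761 = 7897 ✓.
Step 4: Order so x ≤ y and verify: 56² + 69² = 3136 + 4761 = 7897 = n. ✓

n = 7897 = 56² + 69² (one valid representation with x ≤ y).


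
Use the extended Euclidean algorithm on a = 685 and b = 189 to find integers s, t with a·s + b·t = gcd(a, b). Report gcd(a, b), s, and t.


Euclidean algorithm on (685, 189) — divide until remainder is 0:
  685 = 3 · 189 + 118
  189 = 1 · 118 + 71
  118 = 1 · 71 + 47
  71 = 1 · 47 + 24
  47 = 1 · 24 + 23
  24 = 1 · 23 + 1
  23 = 23 · 1 + 0
gcd(685, 189) = 1.
Track Bezout coefficients alongside the remainders: start with r₀ = 685 = a·1 + b·0 (s = 1, t = 0) and r₁ = 189 = a·0 + b·1 (s = 0, t = 1); each new remainder r_{k+1} = r_{k-1} − q_k·r_k inherits s_{k+1} = s_{k-1} − q_k·s_k, t_{k+1} = t_{k-1} − q_k·t_k, so r_k = a·s_k + b·t_k at every step:
  q = 3: r = 118, s = 1 − 3·0 = 1, t = 0 − 3·1 = -3  (check: 685·1 + 189·(-3) = 118)
  q = 1: r = 71, s = 0 − 1·1 = -1, t = 1 − 1·(-3) = 4  (check: 685·(-1) + 189·4 = 71)
  q = 1: r = 47, s = 1 − 1·(-1) = 2, t = -3 − 1·4 = -7  (check: 685·2 + 189·(-7) = 47)
  q = 1: r = 24, s = -1 − 1·2 = -3, t = 4 − 1·(-7) = 11  (check: 685·(-3) + 189·11 = 24)
  q = 1: r = 23, s = 2 − 1·(-3) = 5, t = -7 − 1·11 = -18  (check: 685·5 + 189·(-18) = 23)
  q = 1: r = 1, s = -3 − 1·5 = -8, t = 11 − 1·(-18) = 29  (check: 685·(-8) + 189·29 = 1)
The row with r = 1 (the gcd) gives the Bezout coefficients s = -8, t = 29.
Result: 685 · (-8) + 189 · (29) = 1.

gcd(685, 189) = 1; s = -8, t = 29 (check: 685·(-8) + 189·29 = 1).


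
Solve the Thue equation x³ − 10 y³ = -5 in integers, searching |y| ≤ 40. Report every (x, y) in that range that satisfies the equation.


The equation is x³ - 10y³ = -5. For fixed y, x³ = 10·y³ − 5, so a solution requires the RHS to be a perfect cube.
Strategy: iterate y from -40 to 40, compute RHS = 10·y³ − 5, and check whether it is a (positive or negative) perfect cube.
Check small values of y:
  y = 0: RHS = -5 is not a perfect cube.
  y = 1: RHS = 5 is not a perfect cube.
  y = -1: RHS = -15 is not a perfect cube.
  y = 2: RHS = 75 is not a perfect cube.
  y = -2: RHS = -85 is not a perfect cube.
  y = 3: RHS = 265 is not a perfect cube.
  y = -3: RHS = -275 is not a perfect cube.
Continuing the search up to |y| = 40 finds no solutions either.
No (x, y) in the scanned range satisfies the equation.

No integer solutions with |y| ≤ 40.


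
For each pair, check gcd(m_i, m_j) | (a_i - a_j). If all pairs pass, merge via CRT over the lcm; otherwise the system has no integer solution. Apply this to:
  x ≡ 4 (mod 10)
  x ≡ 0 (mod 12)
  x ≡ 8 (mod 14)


Moduli 10, 12, 14 are not pairwise coprime, so CRT works modulo lcm(m_i) when all pairwise compatibility conditions hold.
Pairwise compatibility: gcd(m_i, m_j) must divide a_i - a_j for every pair.
Merge one congruence at a time:
  Start: x ≡ 4 (mod 10).
  Combine with x ≡ 0 (mod 12): gcd(10, 12) = 2; 0 - 4 = -4, which IS divisible by 2, so compatible.
    Write x = 4 + 10·t and substitute into x ≡ 0 (mod 12): 10·t ≡ 0 − 4 = -4 (mod 12).
    Divide the congruence (and modulus) by g = 2: 5·t ≡ -2 (mod 6).
    Reduce coefficients mod 6: 5·t ≡ 4 (mod 6).
    The inverse of 5 mod 6 is 5 (since 5·5 = 25 = 4·6 + 1), so t ≡ 5·4 = 20 ≡ 2 (mod 6).
    Then x = 4 + 10·2 = 24, valid modulo lcm(10, 12) = 60: x ≡ 24 (mod 60).
  Combine with x ≡ 8 (mod 14): gcd(60, 14) = 2; 8 - 24 = -16, which IS divisible by 2, so compatible.
    Write x = 24 + 60·t and substitute into x ≡ 8 (mod 14): 60·t ≡ 8 − 24 = -16 (mod 14).
    Divide the congruence (and modulus) by g = 2: 30·t ≡ -8 (mod 7).
    Reduce coefficients mod 7: 2·t ≡ 6 (mod 7).
    The inverse of 2 mod 7 is 4 (since 2·4 = 8 = 1·7 + 1), so t ≡ 4·6 = 24 ≡ 3 (mod 7).
    Then x = 24 + 60·3 = 204, valid modulo lcm(60, 14) = 420: x ≡ 204 (mod 420).
Verify: 204 mod 10 = 4, 204 mod 12 = 0, 204 mod 14 = 8.

x ≡ 204 (mod 420).


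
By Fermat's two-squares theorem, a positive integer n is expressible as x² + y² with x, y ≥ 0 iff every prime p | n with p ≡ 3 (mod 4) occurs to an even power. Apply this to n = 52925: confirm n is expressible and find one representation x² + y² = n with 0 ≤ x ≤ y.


Step 1: Factor n = 52925 = 5^2 · 29 · 73.
Step 2: Check the mod-4 condition on each prime factor: 5 ≡ 1 (mod 4), exponent 2; 29 ≡ 1 (mod 4), exponent 1; 73 ≡ 1 (mod 4), exponent 1.
All primes ≡ 3 (mod 4) appear to even exponent (or don't appear), so by the two-squares theorem n IS expressible as a sum of two squares.
Step 3: Build a representation. Group n = k² · m with k = 5 and m = 29 · 73 = 2117 (a product of primes ≡ 1 (mod 4)); a representation of m scales to one of n via (k·x)² + (k·y)² = k²(x² + y²). Each prime p ≡ 1 (mod 4) is itself a sum of two squares; find a² by testing p − a² for a perfect square:
  29: 29 − 1² = 28, 29 − 2² = 25 = 5² ⇒ 29 = 2² + 5².
  73: 73 − 1² = 72, 73 − 2² = 69, 73 − 3² = 64 = 8² ⇒ 73 = 3² + 8².
  Combine using the Brahmagupta–Fibonacci identity (a² + b²)(c² + d²) = (ac − bd)² + (ad + bc)² = (ac + bd)² + (ad − bc)²:
  29 · 73 = 2117: from (2² + 5²)(3² + 8²), take (2·3 − 5·8, 2·8 + 5·3) = (6 − 40, 16 + 15) = (-34, 31); dropping signs (only squares matter) gives (34, 31); check 34² + 31² = 1156 + 961 = 2117 ✓.
  Scale by k = 5: (5·34, 5·31) = (170, 155).
Step 4: Order so x ≤ y and verify: 155² + 170² = 24025 + 28900 = 52925 = n. ✓

n = 52925 = 155² + 170² (one valid representation with x ≤ y).


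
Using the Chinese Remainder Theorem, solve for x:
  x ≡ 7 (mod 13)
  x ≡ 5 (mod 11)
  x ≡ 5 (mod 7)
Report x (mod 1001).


Moduli 13, 11, 7 are pairwise coprime; by CRT there is a unique solution modulo M = 13 · 11 · 7 = 1001.
Solve pairwise, accumulating the modulus:
  Start with x ≡ 7 (mod 13).
  Combine with x ≡ 5 (mod 11): since gcd(13, 11) = 1, we get a unique residue mod 143.
    Write x = 7 + 13·t and substitute into x ≡ 5 (mod 11): 13·t ≡ 5 − 7 = -2 (mod 11).
    Reduce coefficients mod 11: 2·t ≡ 9 (mod 11).
    The inverse of 2 mod 11 is 6 (since 2·6 = 12 = 1·11 + 1), so t ≡ 6·9 = 54 ≡ 10 (mod 11).
    Then x = 7 + 13·10 = 137, valid modulo lcm(13, 11) = 143: x ≡ 137 (mod 143).
  Combine with x ≡ 5 (mod 7): since gcd(143, 7) = 1, we get a unique residue mod 1001.
    Write x = 137 + 143·t and substitute into x ≡ 5 (mod 7): 143·t ≡ 5 − 137 = -132 (mod 7).
    Reduce coefficients mod 7: 3·t ≡ 1 (mod 7).
    The inverse of 3 mod 7 is 5 (since 3·5 = 15 = 2·7 + 1), so t ≡ 5·1 = 5 ≡ 5 (mod 7).
    Then x = 137 + 143·5 = 852, valid modulo lcm(143, 7) = 1001: x ≡ 852 (mod 1001).
Verify: 852 mod 13 = 7 ✓, 852 mod 11 = 5 ✓, 852 mod 7 = 5 ✓.

x ≡ 852 (mod 1001).


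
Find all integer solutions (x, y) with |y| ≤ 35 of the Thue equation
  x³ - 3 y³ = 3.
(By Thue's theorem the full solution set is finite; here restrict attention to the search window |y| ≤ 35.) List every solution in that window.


The equation is x³ - 3y³ = 3. For fixed y, x³ = 3·y³ + 3, so a solution requires the RHS to be a perfect cube.
Strategy: iterate y from -35 to 35, compute RHS = 3·y³ + 3, and check whether it is a (positive or negative) perfect cube.
Check small values of y:
  y = 0: RHS = 3 is not a perfect cube.
  y = 1: RHS = 6 is not a perfect cube.
  y = -1: RHS = 0 = (0)³ ⇒ x = 0 works.
  y = 2: RHS = 27 = (3)³ ⇒ x = 3 works.
  y = -2: RHS = -21 is not a perfect cube.
  y = 3: RHS = 84 is not a perfect cube.
  y = -3: RHS = -78 is not a perfect cube.
Continuing the search up to |y| = 35 finds no further solutions beyond those listed.
Collected solutions: (0, -1), (3, 2).

Solutions (with |y| ≤ 35): (0, -1), (3, 2).


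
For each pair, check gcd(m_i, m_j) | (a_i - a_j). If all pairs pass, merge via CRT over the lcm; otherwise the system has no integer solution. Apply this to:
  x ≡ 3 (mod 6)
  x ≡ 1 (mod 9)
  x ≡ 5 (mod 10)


Moduli 6, 9, 10 are not pairwise coprime, so CRT works modulo lcm(m_i) when all pairwise compatibility conditions hold.
Pairwise compatibility: gcd(m_i, m_j) must divide a_i - a_j for every pair.
Merge one congruence at a time:
  Start: x ≡ 3 (mod 6).
  Combine with x ≡ 1 (mod 9): gcd(6, 9) = 3, and 1 - 3 = -2 is NOT divisible by 3.
    ⇒ system is inconsistent (no integer solution).

No solution (the system is inconsistent).


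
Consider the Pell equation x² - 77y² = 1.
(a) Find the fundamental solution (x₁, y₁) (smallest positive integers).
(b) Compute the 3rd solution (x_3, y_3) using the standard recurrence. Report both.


Step 1: Find the fundamental solution (x₁, y₁) of x² - 77y² = 1.
  Expand √77 as a continued fraction. a₀ = ⌊√77⌋ = 8; iterate m_{k+1} = d_k·a_k − m_k, d_{k+1} = (77 − m_{k+1}²)/d_k, a_{k+1} = ⌊(a₀ + m_{k+1})/d_{k+1}⌋ (starting m₀ = 0, d₀ = 1), with convergents p_k = a_k·p_{k-1} + p_{k-2}, q_k = a_k·q_{k-1} + q_{k-2} (p₋₁ = 1, q₋₁ = 0):
  k = 0: a₀ = 8; p₀/q₀ = 8/1; p₀² − 77·q₀² = 64 − 77 = -13.
  k = 1: m = 8, d = 13, a = ⌊(8 + 8)/13⌋ = 1; p/q = (1·8 + 1)/(1·1 + 0) = 9/1; p² − 77·q² = 81 − 77 = 4.
  k = 2: m = 5, d = 4, a = ⌊(8 + 5)/4⌋ = 3; p/q = (3·9 + 8)/(3·1 + 1) = 35/4; p² − 77·q² = 1225 − 1232 = -7.
  k = 3: m = 7, d = 7, a = ⌊(8 + 7)/7⌋ = 2; p/q = (2·35 + 9)/(2·4 + 1) = 79/9; p² − 77·q² = 6241 − 6237 = 4.
  k = 4: m = 7, d = 4, a = ⌊(8 + 7)/4⌋ = 3; p/q = (3·79 + 35)/(3·9 + 4) = 272/31; p² − 77·q² = 73984 − 73997 = -13.
  k = 5: m = 5, d = 13, a = ⌊(8 + 5)/13⌋ = 1; p/q = (1·272 + 79)/(1·31 + 9) = 351/40; p² − 77·q² = 123201 − 123200 = 1.
  The first convergent with p² − 77·q² = 1 gives the fundamental solution (x₁, y₁) = (351, 40).
Step 2: Apply the recurrence (x_{n+1}, y_{n+1}) = (x₁x_n + 77y₁y_n, x₁y_n + y₁x_n) repeatedly.
  From (x_1, y_1) = (351, 40): x_2 = 351·351 + 77·40·40 = 246401; y_2 = 351·40 + 40·351 = 28080.
  From (x_2, y_2) = (246401, 28080): x_3 = 351·246401 + 77·40·28080 = 172973151; y_3 = 351·28080 + 40·246401 = 19712120.
Step 3: Verify x_3² - 77·y_3² = 29919710966868801 - 29919710966868800 = 1 (should be 1). ✓

(x_1, y_1) = (351, 40); (x_3, y_3) = (172973151, 19712120).
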